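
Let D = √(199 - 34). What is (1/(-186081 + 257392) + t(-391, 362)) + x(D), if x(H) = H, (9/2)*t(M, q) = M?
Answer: -55765193/641799 + √165 ≈ -74.044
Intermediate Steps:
t(M, q) = 2*M/9
D = √165 ≈ 12.845
(1/(-186081 + 257392) + t(-391, 362)) + x(D) = (1/(-186081 + 257392) + (2/9)*(-391)) + √165 = (1/71311 - 782/9) + √165 = -55765193/641799 + √165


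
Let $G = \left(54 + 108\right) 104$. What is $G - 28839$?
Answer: $-11991$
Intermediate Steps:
$G = 16848$ ($G = 162 \cdot 104 = 16848$)
$G - 28839 = 16848 - 28839 = -11991$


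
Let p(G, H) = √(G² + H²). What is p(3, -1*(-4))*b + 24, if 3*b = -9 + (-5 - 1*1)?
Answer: -1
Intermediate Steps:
b = -5 (b = (-9 + (-5 - 1*1))/3 = (-9 + (-5 - 1))/3 = (-9 - 6)/3 = (⅓)*(-15) = -5)
p(3, -1*(-4))*b + 24 = √(3² + (-1*(-4))²)*(-5) + 24 = √(9 + 4²)*(-5) + 24 = √(9 + 16)*(-5) + 24 = √25*(-5) + 24 = 5*(-5) + 24 = -25 + 24 = -1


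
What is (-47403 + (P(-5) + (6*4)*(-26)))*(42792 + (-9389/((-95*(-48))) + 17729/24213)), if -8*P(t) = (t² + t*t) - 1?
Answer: -17290362330175999/8412288 ≈ -2.0554e+9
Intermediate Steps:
P(t) = ⅛ - t²/4 (P(t) = -((t² + t*t) - 1)/8 = -((t² + t²) - 1)/8 = -(2*t² - 1)/8 = -(-1 + 2*t²)/8 = ⅛ - t²/4)
(-47403 + (P(-5) + (6*4)*(-26)))*(42792 + (-9389/((-95*(-48))) + 17729/24213)) = (-47403 + ((⅛ - ¼*(-5)²) + (6*4)*(-26)))*(42792 + (-9389/((-95*(-48))) + 17729/24213)) = (-47403 + ((⅛ - ¼*25) + 24*(-26)))*(42792 + (-9389/4560 + 17729*(1/24213))) = (-47403 + ((⅛ - 25/4) - 624))*(42792 + (-9389*1/4560 + 17729/24213)) = (-47403 + (-49/8 - 624))*(42792 + (-9389/4560 + 17729/24213)) = (-47403 - 5041/8)*(42792 - 48830539/36803760) = -384265/8*1574857667381/36803760 = -17290362330175999/8412288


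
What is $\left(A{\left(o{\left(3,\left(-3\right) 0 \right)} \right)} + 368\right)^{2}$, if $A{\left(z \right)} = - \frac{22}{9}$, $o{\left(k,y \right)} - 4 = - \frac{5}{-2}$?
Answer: $\frac{10824100}{81} \approx 1.3363 \cdot 10^{5}$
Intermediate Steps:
$o{\left(k,y \right)} = \frac{13}{2}$ ($o{\left(k,y \right)} = 4 - \frac{5}{-2} = 4 - - \frac{5}{2} = 4 + \frac{5}{2} = \frac{13}{2}$)
$A{\left(z \right)} = - \frac{22}{9}$ ($A{\left(z \right)} = \left(-22\right) \frac{1}{9} = - \frac{22}{9}$)
$\left(A{\left(o{\left(3,\left(-3\right) 0 \right)} \right)} + 368\right)^{2} = \left(- \frac{22}{9} + 368\right)^{2} = \left(\frac{3290}{9}\right)^{2} = \frac{10824100}{81}$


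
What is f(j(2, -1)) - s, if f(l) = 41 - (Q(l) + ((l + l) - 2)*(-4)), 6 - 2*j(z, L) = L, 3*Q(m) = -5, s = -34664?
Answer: 104180/3 ≈ 34727.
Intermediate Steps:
Q(m) = -5/3 (Q(m) = (1/3)*(-5) = -5/3)
j(z, L) = 3 - L/2
f(l) = 104/3 + 8*l (f(l) = 41 - (-5/3 + ((l + l) - 2)*(-4)) = 41 - (-5/3 + (2*l - 2)*(-4)) = 41 - (-5/3 + (-2 + 2*l)*(-4)) = 41 - (-5/3 + (8 - 8*l)) = 41 - (19/3 - 8*l) = 41 + (-19/3 + 8*l) = 104/3 + 8*l)
f(j(2, -1)) - s = (104/3 + 8*(3 - 1/2*(-1))) - 1*(-34664) = (104/3 + 8*(3 + 1/2)) + 34664 = (104/3 + 8*(7/2)) + 34664 = (104/3 + 28) + 34664 = 188/3 + 34664 = 104180/3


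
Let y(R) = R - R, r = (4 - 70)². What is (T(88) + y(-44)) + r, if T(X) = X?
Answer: 4444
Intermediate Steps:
r = 4356 (r = (-66)² = 4356)
y(R) = 0
(T(88) + y(-44)) + r = (88 + 0) + 4356 = 88 + 4356 = 4444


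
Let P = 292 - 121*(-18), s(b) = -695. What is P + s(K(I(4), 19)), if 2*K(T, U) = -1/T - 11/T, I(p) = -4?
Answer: 1775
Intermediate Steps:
K(T, U) = -6/T (K(T, U) = (-1/T - 11/T)/2 = (-12/T)/2 = -6/T)
P = 2470 (P = 292 + 2178 = 2470)
P + s(K(I(4), 19)) = 2470 - 695 = 1775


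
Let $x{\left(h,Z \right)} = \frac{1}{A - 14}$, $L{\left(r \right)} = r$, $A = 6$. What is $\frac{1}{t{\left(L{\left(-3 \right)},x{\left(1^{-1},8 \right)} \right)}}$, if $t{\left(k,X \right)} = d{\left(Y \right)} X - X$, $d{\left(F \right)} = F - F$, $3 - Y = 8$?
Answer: $8$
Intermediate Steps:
$Y = -5$ ($Y = 3 - 8 = -5$)
$x{\left(h,Z \right)} = - \frac{1}{8}$ ($x{\left(h,Z \right)} = \frac{1}{6 - 14} = \frac{1}{-8} = - \frac{1}{8}$)
$d{\left(F \right)} = 0$
$t{\left(k,X \right)} = - X$ ($t{\left(k,X \right)} = 0 X - X = 0 - X = - X$)
$\frac{1}{t{\left(L{\left(-3 \right)},x{\left(1^{-1},8 \right)} \right)}} = \frac{1}{\left(-1\right) \left(- \frac{1}{8}\right)} = \frac{1}{\frac{1}{8}} = 8$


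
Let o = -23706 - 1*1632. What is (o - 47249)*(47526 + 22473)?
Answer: -5081017413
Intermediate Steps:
o = -25338 (o = -23706 - 1632 = -25338)
(o - 47249)*(47526 + 22473) = (-25338 - 47249)*(47526 + 22473) = -72587*69999 = -5081017413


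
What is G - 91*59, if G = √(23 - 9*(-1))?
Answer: -5369 + 4*√2 ≈ -5363.3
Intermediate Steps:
G = 4*√2 (G = √(23 + 9) = √32 = 4*√2 ≈ 5.6569)
G - 91*59 = 4*√2 - 91*59 = 4*√2 - 5369 = -5369 + 4*√2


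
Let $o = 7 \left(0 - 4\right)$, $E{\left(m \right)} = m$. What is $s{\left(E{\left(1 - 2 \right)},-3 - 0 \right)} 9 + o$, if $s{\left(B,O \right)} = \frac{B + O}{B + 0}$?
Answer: $8$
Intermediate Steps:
$s{\left(B,O \right)} = \frac{B + O}{B}$
$o = -28$ ($o = 7 \left(-4\right) = -28$)
$s{\left(E{\left(1 - 2 \right)},-3 - 0 \right)} 9 + o = \frac{\left(1 - 2\right) - 3}{1 - 2} \cdot 9 - 28 = \frac{\left(1 - 2\right) + \left(-3 + 0\right)}{1 - 2} \cdot 9 - 28 = \frac{-1 - 3}{-1} \cdot 9 - 28 = \left(-1\right) \left(-4\right) 9 - 28 = 4 \cdot 9 - 28 = 36 - 28 = 8$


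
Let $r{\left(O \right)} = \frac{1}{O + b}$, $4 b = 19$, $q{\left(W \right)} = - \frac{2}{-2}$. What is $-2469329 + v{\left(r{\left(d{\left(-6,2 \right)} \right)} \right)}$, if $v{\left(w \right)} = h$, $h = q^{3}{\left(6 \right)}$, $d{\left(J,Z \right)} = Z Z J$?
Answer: $-2469328$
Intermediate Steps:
$q{\left(W \right)} = 1$ ($q{\left(W \right)} = \left(-2\right) \left(- \frac{1}{2}\right) = 1$)
$d{\left(J,Z \right)} = J Z^{2}$ ($d{\left(J,Z \right)} = Z^{2} J = J Z^{2}$)
$b = \frac{19}{4}$ ($b = \frac{1}{4} \cdot 19 = \frac{19}{4} \approx 4.75$)
$r{\left(O \right)} = \frac{1}{\frac{19}{4} + O}$ ($r{\left(O \right)} = \frac{1}{O + \frac{19}{4}} = \frac{1}{\frac{19}{4} + O}$)
$h = 1$ ($h = 1^{3} = 1$)
$v{\left(w \right)} = 1$
$-2469329 + v{\left(r{\left(d{\left(-6,2 \right)} \right)} \right)} = -2469329 + 1 = -2469328$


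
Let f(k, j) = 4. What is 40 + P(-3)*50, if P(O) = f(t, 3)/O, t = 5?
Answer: -80/3 ≈ -26.667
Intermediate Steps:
P(O) = 4/O
40 + P(-3)*50 = 40 + (4/(-3))*50 = 40 + (4*(-⅓))*50 = 40 - 4/3*50 = 40 - 200/3 = -80/3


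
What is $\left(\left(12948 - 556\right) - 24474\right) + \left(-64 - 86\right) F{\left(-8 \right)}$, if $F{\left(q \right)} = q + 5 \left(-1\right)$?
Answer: $-10132$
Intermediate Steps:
$F{\left(q \right)} = -5 + q$ ($F{\left(q \right)} = q - 5 = -5 + q$)
$\left(\left(12948 - 556\right) - 24474\right) + \left(-64 - 86\right) F{\left(-8 \right)} = \left(\left(12948 - 556\right) - 24474\right) + \left(-64 - 86\right) \left(-5 - 8\right) = \left(\left(12948 - 556\right) - 24474\right) - -1950 = \left(12392 - 24474\right) + 1950 = -12082 + 1950 = -10132$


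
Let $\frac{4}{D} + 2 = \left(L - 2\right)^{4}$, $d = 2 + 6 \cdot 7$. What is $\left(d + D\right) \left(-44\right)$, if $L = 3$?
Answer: $-1760$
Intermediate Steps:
$d = 44$ ($d = 2 + 42 = 44$)
$D = -4$ ($D = \frac{4}{-2 + \left(3 - 2\right)^{4}} = \frac{4}{-2 + 1^{4}} = \frac{4}{-2 + 1} = \frac{4}{-1} = 4 \left(-1\right) = -4$)
$\left(d + D\right) \left(-44\right) = \left(44 - 4\right) \left(-44\right) = 40 \left(-44\right) = -1760$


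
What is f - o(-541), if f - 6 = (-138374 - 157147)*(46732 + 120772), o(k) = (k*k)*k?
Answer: -49342609157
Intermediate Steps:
o(k) = k³ (o(k) = k²*k = k³)
f = -49500949578 (f = 6 + (-138374 - 157147)*(46732 + 120772) = 6 - 295521*167504 = 6 - 49500949584 = -49500949578)
f - o(-541) = -49500949578 - 1*(-541)³ = -49500949578 - 1*(-158340421) = -49500949578 + 158340421 = -49342609157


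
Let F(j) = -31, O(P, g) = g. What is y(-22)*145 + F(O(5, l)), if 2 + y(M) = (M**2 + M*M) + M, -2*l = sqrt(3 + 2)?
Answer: 136849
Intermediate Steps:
l = -sqrt(5)/2 (l = -sqrt(3 + 2)/2 = -sqrt(5)/2 ≈ -1.1180)
y(M) = -2 + M + 2*M**2 (y(M) = -2 + ((M**2 + M*M) + M) = -2 + ((M**2 + M**2) + M) = -2 + (2*M**2 + M) = -2 + (M + 2*M**2) = -2 + M + 2*M**2)
y(-22)*145 + F(O(5, l)) = (-2 - 22 + 2*(-22)**2)*145 - 31 = (-2 - 22 + 2*484)*145 - 31 = (-2 - 22 + 968)*145 - 31 = 944*145 - 31 = 136880 - 31 = 136849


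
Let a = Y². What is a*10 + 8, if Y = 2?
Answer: 48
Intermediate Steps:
a = 4 (a = 2² = 4)
a*10 + 8 = 4*10 + 8 = 40 + 8 = 48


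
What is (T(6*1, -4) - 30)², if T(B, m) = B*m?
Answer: 2916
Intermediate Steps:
(T(6*1, -4) - 30)² = ((6*1)*(-4) - 30)² = (6*(-4) - 30)² = (-24 - 30)² = (-54)² = 2916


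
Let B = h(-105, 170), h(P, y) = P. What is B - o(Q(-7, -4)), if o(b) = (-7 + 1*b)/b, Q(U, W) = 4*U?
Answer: -425/4 ≈ -106.25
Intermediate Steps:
o(b) = (-7 + b)/b
B = -105
B - o(Q(-7, -4)) = -105 - (-7 + 4*(-7))/(4*(-7)) = -105 - (-7 - 28)/(-28) = -105 - (-1)*(-35)/28 = -105 - 1*5/4 = -105 - 5/4 = -425/4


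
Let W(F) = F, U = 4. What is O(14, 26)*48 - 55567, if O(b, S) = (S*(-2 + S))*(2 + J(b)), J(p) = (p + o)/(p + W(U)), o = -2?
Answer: 24305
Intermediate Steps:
J(p) = (-2 + p)/(4 + p) (J(p) = (p - 2)/(p + 4) = (-2 + p)/(4 + p))
O(b, S) = S*(-2 + S)*(2 + (-2 + b)/(4 + b)) (O(b, S) = (S*(-2 + S))*(2 + (-2 + b)/(4 + b)) = S*(-2 + S)*(2 + (-2 + b)/(4 + b)))
O(14, 26)*48 - 55567 = (3*26*(-4 - 2*14 + 2*26 + 26*14)/(4 + 14))*48 - 55567 = (3*26*(-4 - 28 + 52 + 364)/18)*48 - 55567 = (3*26*(1/18)*384)*48 - 55567 = 1664*48 - 55567 = 79872 - 55567 = 24305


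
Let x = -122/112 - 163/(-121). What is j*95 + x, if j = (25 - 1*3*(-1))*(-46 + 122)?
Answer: 1369837907/6776 ≈ 2.0216e+5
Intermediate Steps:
j = 2128 (j = (25 - 3*(-1))*76 = (25 + 3)*76 = 28*76 = 2128)
x = 1747/6776 (x = -122*1/112 - 163*(-1/121) = -61/56 + 163/121 = 1747/6776 ≈ 0.25782)
j*95 + x = 2128*95 + 1747/6776 = 202160 + 1747/6776 = 1369837907/6776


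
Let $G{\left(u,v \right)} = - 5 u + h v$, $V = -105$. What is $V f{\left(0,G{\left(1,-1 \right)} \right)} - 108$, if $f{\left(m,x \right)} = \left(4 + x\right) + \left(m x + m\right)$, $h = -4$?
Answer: $-423$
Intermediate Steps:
$G{\left(u,v \right)} = - 5 u - 4 v$
$f{\left(m,x \right)} = 4 + m + x + m x$ ($f{\left(m,x \right)} = \left(4 + x\right) + \left(m + m x\right) = 4 + m + x + m x$)
$V f{\left(0,G{\left(1,-1 \right)} \right)} - 108 = - 105 \left(4 + 0 - 1 + 0 \left(\left(-5\right) 1 - -4\right)\right) - 108 = - 105 \left(4 + 0 + \left(-5 + 4\right) + 0 \left(-5 + 4\right)\right) - 108 = - 105 \left(4 + 0 - 1 + 0 \left(-1\right)\right) - 108 = - 105 \left(4 + 0 - 1 + 0\right) - 108 = \left(-105\right) 3 - 108 = -315 - 108 = -423$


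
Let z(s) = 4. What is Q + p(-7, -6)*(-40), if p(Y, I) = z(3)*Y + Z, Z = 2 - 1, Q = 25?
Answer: 1105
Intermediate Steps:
Z = 1
p(Y, I) = 1 + 4*Y (p(Y, I) = 4*Y + 1 = 1 + 4*Y)
Q + p(-7, -6)*(-40) = 25 + (1 + 4*(-7))*(-40) = 25 + (1 - 28)*(-40) = 25 - 27*(-40) = 25 + 1080 = 1105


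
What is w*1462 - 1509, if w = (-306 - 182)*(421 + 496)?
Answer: -654240661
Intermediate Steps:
w = -447496 (w = -488*917 = -447496)
w*1462 - 1509 = -447496*1462 - 1509 = -654239152 - 1509 = -654240661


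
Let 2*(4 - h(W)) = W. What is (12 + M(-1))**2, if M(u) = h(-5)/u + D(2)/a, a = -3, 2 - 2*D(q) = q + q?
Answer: 1225/36 ≈ 34.028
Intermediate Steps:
D(q) = 1 - q (D(q) = 1 - (q + q)/2 = 1 - q)
h(W) = 4 - W/2
M(u) = 1/3 + 13/(2*u) (M(u) = (4 - 1/2*(-5))/u + (1 - 1*2)/(-3) = (4 + 5/2)/u + (1 - 2)*(-1/3) = 13/(2*u) - 1*(-1/3) = 13/(2*u) + 1/3 = 1/3 + 13/(2*u))
(12 + M(-1))**2 = (12 + (1/6)*(39 + 2*(-1))/(-1))**2 = (12 + (1/6)*(-1)*(39 - 2))**2 = (12 + (1/6)*(-1)*37)**2 = (12 - 37/6)**2 = (35/6)**2 = 1225/36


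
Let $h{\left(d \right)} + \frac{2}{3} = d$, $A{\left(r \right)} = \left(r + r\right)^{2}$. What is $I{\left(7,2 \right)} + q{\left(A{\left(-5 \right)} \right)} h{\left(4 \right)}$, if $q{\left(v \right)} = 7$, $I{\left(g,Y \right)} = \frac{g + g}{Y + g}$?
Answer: $\frac{224}{9} \approx 24.889$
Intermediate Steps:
$I{\left(g,Y \right)} = \frac{2 g}{Y + g}$
$A{\left(r \right)} = 4 r^{2}$ ($A{\left(r \right)} = \left(2 r\right)^{2} = 4 r^{2}$)
$h{\left(d \right)} = - \frac{2}{3} + d$
$I{\left(7,2 \right)} + q{\left(A{\left(-5 \right)} \right)} h{\left(4 \right)} = 2 \cdot 7 \frac{1}{2 + 7} + 7 \left(- \frac{2}{3} + 4\right) = 2 \cdot 7 \cdot \frac{1}{9} + 7 \cdot \frac{10}{3} = 2 \cdot 7 \cdot \frac{1}{9} + \frac{70}{3} = \frac{14}{9} + \frac{70}{3} = \frac{224}{9}$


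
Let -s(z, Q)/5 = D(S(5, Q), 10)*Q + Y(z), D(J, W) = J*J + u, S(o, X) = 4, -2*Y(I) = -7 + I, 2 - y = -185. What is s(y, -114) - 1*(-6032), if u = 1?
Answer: 16172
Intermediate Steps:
y = 187 (y = 2 - 1*(-185) = 2 + 185 = 187)
Y(I) = 7/2 - I/2 (Y(I) = -(-7 + I)/2 = 7/2 - I/2)
D(J, W) = 1 + J**2 (D(J, W) = J*J + 1 = J**2 + 1 = 1 + J**2)
s(z, Q) = -35/2 - 85*Q + 5*z/2 (s(z, Q) = -5*((1 + 4**2)*Q + (7/2 - z/2)) = -5*((1 + 16)*Q + (7/2 - z/2)) = -5*(17*Q + (7/2 - z/2)) = -5*(7/2 + 17*Q - z/2) = -35/2 - 85*Q + 5*z/2)
s(y, -114) - 1*(-6032) = (-35/2 - 85*(-114) + (5/2)*187) - 1*(-6032) = (-35/2 + 9690 + 935/2) + 6032 = 10140 + 6032 = 16172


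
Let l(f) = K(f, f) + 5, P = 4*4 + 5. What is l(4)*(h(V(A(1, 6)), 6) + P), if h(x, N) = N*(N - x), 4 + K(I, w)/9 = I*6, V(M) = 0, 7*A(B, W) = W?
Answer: 10545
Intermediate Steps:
A(B, W) = W/7
K(I, w) = -36 + 54*I (K(I, w) = -36 + 9*(I*6) = -36 + 9*(6*I) = -36 + 54*I)
P = 21 (P = 16 + 5 = 21)
l(f) = -31 + 54*f (l(f) = (-36 + 54*f) + 5 = -31 + 54*f)
l(4)*(h(V(A(1, 6)), 6) + P) = (-31 + 54*4)*(6*(6 - 1*0) + 21) = (-31 + 216)*(6*(6 + 0) + 21) = 185*(6*6 + 21) = 185*(36 + 21) = 185*57 = 10545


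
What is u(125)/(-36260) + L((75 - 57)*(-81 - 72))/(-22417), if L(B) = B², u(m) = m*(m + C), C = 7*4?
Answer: -55088655057/162568084 ≈ -338.87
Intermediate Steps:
C = 28
u(m) = m*(28 + m) (u(m) = m*(m + 28) = m*(28 + m))
u(125)/(-36260) + L((75 - 57)*(-81 - 72))/(-22417) = (125*(28 + 125))/(-36260) + ((75 - 57)*(-81 - 72))²/(-22417) = (125*153)*(-1/36260) + (18*(-153))²*(-1/22417) = 19125*(-1/36260) + (-2754)²*(-1/22417) = -3825/7252 + 7584516*(-1/22417) = -3825/7252 - 7584516/22417 = -55088655057/162568084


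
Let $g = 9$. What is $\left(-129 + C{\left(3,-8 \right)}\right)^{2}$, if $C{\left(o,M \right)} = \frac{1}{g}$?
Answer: $\frac{1345600}{81} \approx 16612.0$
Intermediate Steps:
$C{\left(o,M \right)} = \frac{1}{9}$
$\left(-129 + C{\left(3,-8 \right)}\right)^{2} = \left(-129 + \frac{1}{9}\right)^{2} = \left(- \frac{1160}{9}\right)^{2} = \frac{1345600}{81}$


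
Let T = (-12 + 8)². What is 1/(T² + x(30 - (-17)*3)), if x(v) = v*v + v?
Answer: 1/6898 ≈ 0.00014497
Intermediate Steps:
T = 16 (T = (-4)² = 16)
x(v) = v + v² (x(v) = v² + v = v + v²)
1/(T² + x(30 - (-17)*3)) = 1/(16² + (30 - (-17)*3)*(1 + (30 - (-17)*3))) = 1/(256 + (30 - 1*(-51))*(1 + (30 - 1*(-51)))) = 1/(256 + (30 + 51)*(1 + (30 + 51))) = 1/(256 + 81*(1 + 81)) = 1/(256 + 81*82) = 1/(256 + 6642) = 1/6898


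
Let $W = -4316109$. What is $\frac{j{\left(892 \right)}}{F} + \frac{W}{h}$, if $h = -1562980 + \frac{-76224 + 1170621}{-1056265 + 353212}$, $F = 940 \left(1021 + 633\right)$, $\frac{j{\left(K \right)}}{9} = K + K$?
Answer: $\frac{197312084014628808}{71185909181444755} \approx 2.7718$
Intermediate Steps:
$j{\left(K \right)} = 18 K$ ($j{\left(K \right)} = 9 \left(K + K\right) = 9 \cdot 2 K = 18 K$)
$F = 1554760$ ($F = 940 \cdot 1654 = 1554760$)
$h = - \frac{366286290779}{234351}$ ($h = -1562980 + \frac{1094397}{-703053} = -1562980 + 1094397 \left(- \frac{1}{703053}\right) = -1562980 - \frac{364799}{234351} = - \frac{366286290779}{234351} \approx -1.563 \cdot 10^{6}$)
$\frac{j{\left(892 \right)}}{F} + \frac{W}{h} = \frac{18 \cdot 892}{1554760} - \frac{4316109}{- \frac{366286290779}{234351}} = 16056 \cdot \frac{1}{1554760} - - \frac{1011484460259}{366286290779} = \frac{2007}{194345} + \frac{1011484460259}{366286290779} = \frac{197312084014628808}{71185909181444755}$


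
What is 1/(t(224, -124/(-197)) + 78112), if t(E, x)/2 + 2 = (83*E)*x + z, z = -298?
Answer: 197/19880680 ≈ 9.9091e-6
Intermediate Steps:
t(E, x) = -600 + 166*E*x (t(E, x) = -4 + 2*((83*E)*x - 298) = -4 + 2*(83*E*x - 298) = -4 + 2*(-298 + 83*E*x) = -4 + (-596 + 166*E*x) = -600 + 166*E*x)
1/(t(224, -124/(-197)) + 78112) = 1/((-600 + 166*224*(-124/(-197))) + 78112) = 1/((-600 + 166*224*(-124*(-1/197))) + 78112) = 1/((-600 + 166*224*(124/197)) + 78112) = 1/((-600 + 4610816/197) + 78112) = 1/(4492616/197 + 78112) = 1/(19880680/197) = 197/19880680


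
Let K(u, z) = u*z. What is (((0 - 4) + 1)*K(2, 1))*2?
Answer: -12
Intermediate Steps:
(((0 - 4) + 1)*K(2, 1))*2 = (((0 - 4) + 1)*(2*1))*2 = ((-4 + 1)*2)*2 = -3*2*2 = -6*2 = -12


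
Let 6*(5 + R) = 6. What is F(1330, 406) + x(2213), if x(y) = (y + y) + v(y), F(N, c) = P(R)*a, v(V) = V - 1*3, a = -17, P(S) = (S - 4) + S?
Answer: 6840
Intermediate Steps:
R = -4 (R = -5 + (⅙)*6 = -5 + 1 = -4)
P(S) = -4 + 2*S (P(S) = (-4 + S) + S = -4 + 2*S)
v(V) = -3 + V (v(V) = V - 3 = -3 + V)
F(N, c) = 204 (F(N, c) = (-4 + 2*(-4))*(-17) = (-4 - 8)*(-17) = -12*(-17) = 204)
x(y) = -3 + 3*y (x(y) = (y + y) + (-3 + y) = 2*y + (-3 + y) = -3 + 3*y)
F(1330, 406) + x(2213) = 204 + (-3 + 3*2213) = 204 + (-3 + 6639) = 204 + 6636 = 6840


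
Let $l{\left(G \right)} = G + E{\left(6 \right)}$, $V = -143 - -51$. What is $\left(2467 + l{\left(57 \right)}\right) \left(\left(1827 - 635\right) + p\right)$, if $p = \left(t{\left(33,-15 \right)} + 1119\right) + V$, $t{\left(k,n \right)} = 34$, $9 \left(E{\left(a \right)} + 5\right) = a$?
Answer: $5676809$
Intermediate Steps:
$E{\left(a \right)} = -5 + \frac{a}{9}$
$V = -92$ ($V = -143 + 51 = -92$)
$p = 1061$ ($p = \left(34 + 1119\right) - 92 = 1153 - 92 = 1061$)
$l{\left(G \right)} = - \frac{13}{3} + G$ ($l{\left(G \right)} = G + \left(-5 + \frac{1}{9} \cdot 6\right) = G + \left(-5 + \frac{2}{3}\right) = G - \frac{13}{3} = - \frac{13}{3} + G$)
$\left(2467 + l{\left(57 \right)}\right) \left(\left(1827 - 635\right) + p\right) = \left(2467 + \left(- \frac{13}{3} + 57\right)\right) \left(\left(1827 - 635\right) + 1061\right) = \left(2467 + \frac{158}{3}\right) \left(1192 + 1061\right) = \frac{7559}{3} \cdot 2253 = 5676809$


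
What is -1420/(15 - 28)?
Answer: 1420/13 ≈ 109.23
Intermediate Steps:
-1420/(15 - 28) = -1420/(-13) = -1/13*(-1420) = 1420/13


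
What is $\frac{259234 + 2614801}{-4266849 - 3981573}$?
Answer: $- \frac{2874035}{8248422} \approx -0.34843$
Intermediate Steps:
$\frac{259234 + 2614801}{-4266849 - 3981573} = \frac{2874035}{-8248422} = 2874035 \left(- \frac{1}{8248422}\right) = - \frac{2874035}{8248422}$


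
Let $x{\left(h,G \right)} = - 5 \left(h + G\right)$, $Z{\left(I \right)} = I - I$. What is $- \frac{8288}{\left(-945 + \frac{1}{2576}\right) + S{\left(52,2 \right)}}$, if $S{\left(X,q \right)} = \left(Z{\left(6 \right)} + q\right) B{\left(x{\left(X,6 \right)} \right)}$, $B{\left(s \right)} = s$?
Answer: $\frac{21349888}{3928399} \approx 5.4348$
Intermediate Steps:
$Z{\left(I \right)} = 0$
$x{\left(h,G \right)} = - 5 G - 5 h$ ($x{\left(h,G \right)} = - 5 \left(G + h\right) = - 5 G - 5 h$)
$S{\left(X,q \right)} = q \left(-30 - 5 X\right)$ ($S{\left(X,q \right)} = \left(0 + q\right) \left(\left(-5\right) 6 - 5 X\right) = q \left(-30 - 5 X\right)$)
$- \frac{8288}{\left(-945 + \frac{1}{2576}\right) + S{\left(52,2 \right)}} = - \frac{8288}{\left(-945 + \frac{1}{2576}\right) - 10 \left(6 + 52\right)} = - \frac{8288}{\left(-945 + \frac{1}{2576}\right) - 10 \cdot 58} = - \frac{8288}{- \frac{2434319}{2576} - 580} = - \frac{8288}{- \frac{3928399}{2576}} = \left(-8288\right) \left(- \frac{2576}{3928399}\right) = \frac{21349888}{3928399}$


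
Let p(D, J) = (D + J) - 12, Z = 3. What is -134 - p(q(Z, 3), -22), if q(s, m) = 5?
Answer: -105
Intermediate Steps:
p(D, J) = -12 + D + J
-134 - p(q(Z, 3), -22) = -134 - (-12 + 5 - 22) = -134 - 1*(-29) = -134 + 29 = -105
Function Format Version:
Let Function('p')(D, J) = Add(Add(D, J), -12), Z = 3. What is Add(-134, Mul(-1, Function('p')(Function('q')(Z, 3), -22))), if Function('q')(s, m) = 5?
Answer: -105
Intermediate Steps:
Function('p')(D, J) = Add(-12, D, J)
Add(-134, Mul(-1, Function('p')(Function('q')(Z, 3), -22))) = Add(-134, Mul(-1, Add(-12, 5, -22))) = Add(-134, Mul(-1, -29)) = Add(-134, 29) = -105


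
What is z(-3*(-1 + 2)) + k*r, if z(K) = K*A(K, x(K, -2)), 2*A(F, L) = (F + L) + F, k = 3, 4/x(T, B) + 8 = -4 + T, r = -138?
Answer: -2023/5 ≈ -404.60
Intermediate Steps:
x(T, B) = 4/(-12 + T) (x(T, B) = 4/(-8 + (-4 + T)) = 4/(-12 + T))
A(F, L) = F + L/2 (A(F, L) = ((F + L) + F)/2 = (L + 2*F)/2 = F + L/2)
z(K) = K*(K + 2/(-12 + K)) (z(K) = K*(K + (4/(-12 + K))/2) = K*(K + 2/(-12 + K)))
z(-3*(-1 + 2)) + k*r = (-3*(-1 + 2))*(2 + (-3*(-1 + 2))*(-12 - 3*(-1 + 2)))/(-12 - 3*(-1 + 2)) + 3*(-138) = (-3*1)*(2 + (-3*1)*(-12 - 3*1))/(-12 - 3*1) - 414 = -3*(2 - 3*(-12 - 3))/(-12 - 3) - 414 = -3*(2 - 3*(-15))/(-15) - 414 = -3*(-1/15)*(2 + 45) - 414 = -3*(-1/15)*47 - 414 = 47/5 - 414 = -2023/5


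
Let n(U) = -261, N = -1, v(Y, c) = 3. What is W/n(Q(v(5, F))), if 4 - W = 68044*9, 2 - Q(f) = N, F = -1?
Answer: 612392/261 ≈ 2346.3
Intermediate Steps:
Q(f) = 3 (Q(f) = 2 - 1*(-1) = 2 + 1 = 3)
W = -612392 (W = 4 - 68044*9 = 4 - 1*612396 = 4 - 612396 = -612392)
W/n(Q(v(5, F))) = -612392/(-261) = -612392*(-1/261) = 612392/261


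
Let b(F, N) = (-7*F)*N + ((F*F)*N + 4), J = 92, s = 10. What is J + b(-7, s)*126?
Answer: 124076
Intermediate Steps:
b(F, N) = 4 + N*F**2 - 7*F*N (b(F, N) = -7*F*N + (F**2*N + 4) = -7*F*N + (N*F**2 + 4) = -7*F*N + (4 + N*F**2) = 4 + N*F**2 - 7*F*N)
J + b(-7, s)*126 = 92 + (4 + 10*(-7)**2 - 7*(-7)*10)*126 = 92 + (4 + 10*49 + 490)*126 = 92 + (4 + 490 + 490)*126 = 92 + 984*126 = 92 + 123984 = 124076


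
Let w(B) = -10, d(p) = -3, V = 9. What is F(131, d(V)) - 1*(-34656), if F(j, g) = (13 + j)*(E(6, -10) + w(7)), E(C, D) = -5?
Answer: 32496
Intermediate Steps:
F(j, g) = -195 - 15*j (F(j, g) = (13 + j)*(-5 - 10) = (13 + j)*(-15) = -195 - 15*j)
F(131, d(V)) - 1*(-34656) = (-195 - 15*131) - 1*(-34656) = (-195 - 1965) + 34656 = -2160 + 34656 = 32496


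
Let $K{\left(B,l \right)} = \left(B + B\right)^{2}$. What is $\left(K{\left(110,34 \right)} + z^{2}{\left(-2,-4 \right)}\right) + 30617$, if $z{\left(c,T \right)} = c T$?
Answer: $79081$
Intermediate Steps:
$z{\left(c,T \right)} = T c$
$K{\left(B,l \right)} = 4 B^{2}$ ($K{\left(B,l \right)} = \left(2 B\right)^{2} = 4 B^{2}$)
$\left(K{\left(110,34 \right)} + z^{2}{\left(-2,-4 \right)}\right) + 30617 = \left(4 \cdot 110^{2} + \left(\left(-4\right) \left(-2\right)\right)^{2}\right) + 30617 = \left(4 \cdot 12100 + 8^{2}\right) + 30617 = \left(48400 + 64\right) + 30617 = 48464 + 30617 = 79081$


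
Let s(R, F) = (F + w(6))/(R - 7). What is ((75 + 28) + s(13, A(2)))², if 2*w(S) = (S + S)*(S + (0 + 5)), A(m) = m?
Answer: 117649/9 ≈ 13072.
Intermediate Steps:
w(S) = S*(5 + S) (w(S) = ((S + S)*(S + (0 + 5)))/2 = ((2*S)*(S + 5))/2 = ((2*S)*(5 + S))/2 = (2*S*(5 + S))/2 = S*(5 + S))
s(R, F) = (66 + F)/(-7 + R) (s(R, F) = (F + 6*(5 + 6))/(R - 7) = (F + 6*11)/(-7 + R) = (F + 66)/(-7 + R) = (66 + F)/(-7 + R))
((75 + 28) + s(13, A(2)))² = ((75 + 28) + (66 + 2)/(-7 + 13))² = (103 + 68/6)² = (103 + (⅙)*68)² = (103 + 34/3)² = (343/3)² = 117649/9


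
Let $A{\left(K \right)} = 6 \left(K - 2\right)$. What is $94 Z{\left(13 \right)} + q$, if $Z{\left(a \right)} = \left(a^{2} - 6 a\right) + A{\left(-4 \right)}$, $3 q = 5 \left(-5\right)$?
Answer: $\frac{15485}{3} \approx 5161.7$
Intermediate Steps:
$q = - \frac{25}{3}$ ($q = \frac{5 \left(-5\right)}{3} = \frac{1}{3} \left(-25\right) = - \frac{25}{3} \approx -8.3333$)
$A{\left(K \right)} = -12 + 6 K$ ($A{\left(K \right)} = 6 \left(-2 + K\right) = -12 + 6 K$)
$Z{\left(a \right)} = -36 + a^{2} - 6 a$ ($Z{\left(a \right)} = \left(a^{2} - 6 a\right) + \left(-12 + 6 \left(-4\right)\right) = \left(a^{2} - 6 a\right) - 36 = -36 + a^{2} - 6 a$)
$94 Z{\left(13 \right)} + q = 94 \left(-36 + 13^{2} - 78\right) - \frac{25}{3} = 94 \left(-36 + 169 - 78\right) - \frac{25}{3} = 94 \cdot 55 - \frac{25}{3} = 5170 - \frac{25}{3} = \frac{15485}{3}$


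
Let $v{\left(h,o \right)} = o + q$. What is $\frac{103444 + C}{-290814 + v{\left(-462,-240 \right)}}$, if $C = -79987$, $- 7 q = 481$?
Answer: $- \frac{164199}{2037859} \approx -0.080574$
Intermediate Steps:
$q = - \frac{481}{7}$ ($q = \left(- \frac{1}{7}\right) 481 = - \frac{481}{7} \approx -68.714$)
$v{\left(h,o \right)} = - \frac{481}{7} + o$ ($v{\left(h,o \right)} = o - \frac{481}{7} = - \frac{481}{7} + o$)
$\frac{103444 + C}{-290814 + v{\left(-462,-240 \right)}} = \frac{103444 - 79987}{-290814 - \frac{2161}{7}} = \frac{23457}{-290814 - \frac{2161}{7}} = \frac{23457}{- \frac{2037859}{7}} = 23457 \left(- \frac{7}{2037859}\right) = - \frac{164199}{2037859}$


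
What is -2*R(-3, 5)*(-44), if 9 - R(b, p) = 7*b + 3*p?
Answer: 1320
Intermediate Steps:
R(b, p) = 9 - 7*b - 3*p (R(b, p) = 9 - (7*b + 3*p) = 9 - (3*p + 7*b) = 9 + (-7*b - 3*p) = 9 - 7*b - 3*p)
-2*R(-3, 5)*(-44) = -2*(9 - 7*(-3) - 3*5)*(-44) = -2*(9 + 21 - 15)*(-44) = -2*15*(-44) = -30*(-44) = 1320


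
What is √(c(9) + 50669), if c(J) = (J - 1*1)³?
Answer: √51181 ≈ 226.23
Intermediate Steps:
c(J) = (-1 + J)³ (c(J) = (J - 1)³ = (-1 + J)³)
√(c(9) + 50669) = √((-1 + 9)³ + 50669) = √(8³ + 50669) = √(512 + 50669) = √51181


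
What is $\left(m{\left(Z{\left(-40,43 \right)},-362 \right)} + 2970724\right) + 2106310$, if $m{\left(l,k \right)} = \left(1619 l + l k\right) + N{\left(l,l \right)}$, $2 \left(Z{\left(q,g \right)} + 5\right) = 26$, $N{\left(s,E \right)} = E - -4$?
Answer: $5087102$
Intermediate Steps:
$N{\left(s,E \right)} = 4 + E$ ($N{\left(s,E \right)} = E + 4 = 4 + E$)
$Z{\left(q,g \right)} = 8$ ($Z{\left(q,g \right)} = -5 + \frac{1}{2} \cdot 26 = -5 + 13 = 8$)
$m{\left(l,k \right)} = 4 + 1620 l + k l$ ($m{\left(l,k \right)} = \left(1619 l + l k\right) + \left(4 + l\right) = \left(1619 l + k l\right) + \left(4 + l\right) = 4 + 1620 l + k l$)
$\left(m{\left(Z{\left(-40,43 \right)},-362 \right)} + 2970724\right) + 2106310 = \left(\left(4 + 1620 \cdot 8 - 2896\right) + 2970724\right) + 2106310 = \left(\left(4 + 12960 - 2896\right) + 2970724\right) + 2106310 = \left(10068 + 2970724\right) + 2106310 = 2980792 + 2106310 = 5087102$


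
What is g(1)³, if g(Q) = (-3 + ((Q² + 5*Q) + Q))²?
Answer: 4096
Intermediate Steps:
g(Q) = (-3 + Q² + 6*Q)² (g(Q) = (-3 + (Q² + 6*Q))² = (-3 + Q² + 6*Q)²)
g(1)³ = ((-3 + 1² + 6*1)²)³ = ((-3 + 1 + 6)²)³ = (4²)³ = 16³ = 4096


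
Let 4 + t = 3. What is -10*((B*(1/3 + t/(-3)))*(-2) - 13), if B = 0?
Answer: 130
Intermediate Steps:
t = -1 (t = -4 + 3 = -1)
-10*((B*(1/3 + t/(-3)))*(-2) - 13) = -10*((0*(1/3 - 1/(-3)))*(-2) - 13) = -10*((0*(1*(⅓) - 1*(-⅓)))*(-2) - 13) = -10*((0*(⅓ + ⅓))*(-2) - 13) = -10*((0*(⅔))*(-2) - 13) = -10*(0*(-2) - 13) = -10*(0 - 13) = -10*(-13) = 130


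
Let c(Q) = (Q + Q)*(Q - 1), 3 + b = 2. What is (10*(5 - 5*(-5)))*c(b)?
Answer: 1200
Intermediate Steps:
b = -1 (b = -3 + 2 = -1)
c(Q) = 2*Q*(-1 + Q) (c(Q) = (2*Q)*(-1 + Q) = 2*Q*(-1 + Q))
(10*(5 - 5*(-5)))*c(b) = (10*(5 - 5*(-5)))*(2*(-1)*(-1 - 1)) = (10*(5 + 25))*(2*(-1)*(-2)) = (10*30)*4 = 300*4 = 1200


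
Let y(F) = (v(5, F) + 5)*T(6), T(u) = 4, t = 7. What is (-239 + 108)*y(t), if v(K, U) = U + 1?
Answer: -6812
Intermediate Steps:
v(K, U) = 1 + U
y(F) = 24 + 4*F (y(F) = ((1 + F) + 5)*4 = (6 + F)*4 = 24 + 4*F)
(-239 + 108)*y(t) = (-239 + 108)*(24 + 4*7) = -131*(24 + 28) = -131*52 = -6812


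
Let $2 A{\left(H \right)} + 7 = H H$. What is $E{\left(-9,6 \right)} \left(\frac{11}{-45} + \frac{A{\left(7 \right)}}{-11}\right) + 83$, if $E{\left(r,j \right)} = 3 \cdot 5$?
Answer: $\frac{1673}{33} \approx 50.697$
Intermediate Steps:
$A{\left(H \right)} = - \frac{7}{2} + \frac{H^{2}}{2}$ ($A{\left(H \right)} = - \frac{7}{2} + \frac{H H}{2} = - \frac{7}{2} + \frac{H^{2}}{2}$)
$E{\left(r,j \right)} = 15$
$E{\left(-9,6 \right)} \left(\frac{11}{-45} + \frac{A{\left(7 \right)}}{-11}\right) + 83 = 15 \left(\frac{11}{-45} + \frac{- \frac{7}{2} + \frac{7^{2}}{2}}{-11}\right) + 83 = 15 \left(11 \left(- \frac{1}{45}\right) + \left(- \frac{7}{2} + \frac{1}{2} \cdot 49\right) \left(- \frac{1}{11}\right)\right) + 83 = 15 \left(- \frac{11}{45} + \left(- \frac{7}{2} + \frac{49}{2}\right) \left(- \frac{1}{11}\right)\right) + 83 = 15 \left(- \frac{11}{45} + 21 \left(- \frac{1}{11}\right)\right) + 83 = 15 \left(- \frac{11}{45} - \frac{21}{11}\right) + 83 = 15 \left(- \frac{1066}{495}\right) + 83 = - \frac{1066}{33} + 83 = \frac{1673}{33}$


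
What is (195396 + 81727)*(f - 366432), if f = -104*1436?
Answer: -142933392448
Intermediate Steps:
f = -149344
(195396 + 81727)*(f - 366432) = (195396 + 81727)*(-149344 - 366432) = 277123*(-515776) = -142933392448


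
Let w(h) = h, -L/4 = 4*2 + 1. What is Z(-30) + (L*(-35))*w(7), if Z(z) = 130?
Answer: 8950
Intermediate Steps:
L = -36 (L = -4*(4*2 + 1) = -4*(8 + 1) = -4*9 = -36)
Z(-30) + (L*(-35))*w(7) = 130 - 36*(-35)*7 = 130 + 1260*7 = 130 + 8820 = 8950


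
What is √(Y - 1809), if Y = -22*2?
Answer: I*√1853 ≈ 43.047*I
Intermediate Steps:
Y = -44
√(Y - 1809) = √(-44 - 1809) = √(-1853) = I*√1853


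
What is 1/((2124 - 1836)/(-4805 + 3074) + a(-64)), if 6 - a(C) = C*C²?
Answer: 577/151260454 ≈ 3.8146e-6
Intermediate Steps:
a(C) = 6 - C³ (a(C) = 6 - C*C² = 6 - C³)
1/((2124 - 1836)/(-4805 + 3074) + a(-64)) = 1/((2124 - 1836)/(-4805 + 3074) + (6 - 1*(-64)³)) = 1/(288/(-1731) + (6 - 1*(-262144))) = 1/(288*(-1/1731) + (6 + 262144)) = 1/(-96/577 + 262150) = 1/(151260454/577) = 577/151260454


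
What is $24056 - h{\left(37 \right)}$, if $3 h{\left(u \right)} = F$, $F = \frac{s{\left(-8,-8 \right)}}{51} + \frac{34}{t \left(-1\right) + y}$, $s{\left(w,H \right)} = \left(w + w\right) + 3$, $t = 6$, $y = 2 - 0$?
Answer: $\frac{7362029}{306} \approx 24059.0$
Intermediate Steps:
$y = 2$ ($y = 2 + 0 = 2$)
$s{\left(w,H \right)} = 3 + 2 w$ ($s{\left(w,H \right)} = 2 w + 3 = 3 + 2 w$)
$F = - \frac{893}{102}$ ($F = \frac{3 + 2 \left(-8\right)}{51} + \frac{34}{6 \left(-1\right) + 2} = \left(3 - 16\right) \frac{1}{51} + \frac{34}{-6 + 2} = \left(-13\right) \frac{1}{51} + \frac{34}{-4} = - \frac{13}{51} + 34 \left(- \frac{1}{4}\right) = - \frac{13}{51} - \frac{17}{2} = - \frac{893}{102} \approx -8.7549$)
$h{\left(u \right)} = - \frac{893}{306}$ ($h{\left(u \right)} = \frac{1}{3} \left(- \frac{893}{102}\right) = - \frac{893}{306}$)
$24056 - h{\left(37 \right)} = 24056 - - \frac{893}{306} = 24056 + \frac{893}{306} = \frac{7362029}{306}$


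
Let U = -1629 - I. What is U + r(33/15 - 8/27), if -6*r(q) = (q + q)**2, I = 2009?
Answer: -199039748/54675 ≈ -3640.4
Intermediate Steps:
U = -3638 (U = -1629 - 1*2009 = -1629 - 2009 = -3638)
r(q) = -2*q**2/3 (r(q) = -(q + q)**2/6 = -4*q**2/6 = -2*q**2/3)
U + r(33/15 - 8/27) = -3638 - 2*(33/15 - 8/27)**2/3 = -3638 - 2*(33*(1/15) - 8*1/27)**2/3 = -3638 - 2*(11/5 - 8/27)**2/3 = -3638 - 2*(257/135)**2/3 = -3638 - 2/3*66049/18225 = -3638 - 132098/54675 = -199039748/54675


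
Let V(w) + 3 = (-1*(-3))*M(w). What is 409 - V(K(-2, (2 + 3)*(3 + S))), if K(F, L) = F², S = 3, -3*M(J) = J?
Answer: 416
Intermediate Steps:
M(J) = -J/3
V(w) = -3 - w (V(w) = -3 + (-1*(-3))*(-w/3) = -3 + 3*(-w/3) = -3 - w)
409 - V(K(-2, (2 + 3)*(3 + S))) = 409 - (-3 - 1*(-2)²) = 409 - (-3 - 1*4) = 409 - (-3 - 4) = 409 - 1*(-7) = 409 + 7 = 416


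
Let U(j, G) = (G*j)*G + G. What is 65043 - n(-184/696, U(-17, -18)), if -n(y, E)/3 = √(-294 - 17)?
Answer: 65043 + 3*I*√311 ≈ 65043.0 + 52.906*I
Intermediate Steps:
U(j, G) = G + j*G² (U(j, G) = j*G² + G = G + j*G²)
n(y, E) = -3*I*√311 (n(y, E) = -3*√(-294 - 17) = -3*I*√311)
65043 - n(-184/696, U(-17, -18)) = 65043 - (-3)*I*√311 = 65043 + 3*I*√311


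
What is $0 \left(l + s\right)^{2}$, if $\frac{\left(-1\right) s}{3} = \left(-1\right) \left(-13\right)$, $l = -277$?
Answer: $0$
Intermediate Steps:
$s = -39$ ($s = - 3 \left(\left(-1\right) \left(-13\right)\right) = \left(-3\right) 13 = -39$)
$0 \left(l + s\right)^{2} = 0 \left(-277 - 39\right)^{2} = 0 \left(-316\right)^{2} = 0 \cdot 99856 = 0$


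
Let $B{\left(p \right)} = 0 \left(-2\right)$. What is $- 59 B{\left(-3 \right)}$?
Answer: $0$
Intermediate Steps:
$B{\left(p \right)} = 0$
$- 59 B{\left(-3 \right)} = \left(-59\right) 0 = 0$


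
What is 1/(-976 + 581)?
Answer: -1/395 ≈ -0.0025316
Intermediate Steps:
1/(-976 + 581) = 1/(-395) = -1/395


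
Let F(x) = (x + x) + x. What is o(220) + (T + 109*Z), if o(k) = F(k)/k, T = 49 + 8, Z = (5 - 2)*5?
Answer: 1695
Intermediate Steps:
F(x) = 3*x (F(x) = 2*x + x = 3*x)
Z = 15 (Z = 3*5 = 15)
T = 57
o(k) = 3 (o(k) = (3*k)/k = 3)
o(220) + (T + 109*Z) = 3 + (57 + 109*15) = 3 + (57 + 1635) = 3 + 1692 = 1695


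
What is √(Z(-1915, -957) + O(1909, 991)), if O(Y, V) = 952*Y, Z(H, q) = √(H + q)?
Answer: √(1817368 + 2*I*√718) ≈ 1348.1 + 0.02*I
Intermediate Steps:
√(Z(-1915, -957) + O(1909, 991)) = √(√(-1915 - 957) + 952*1909) = √(√(-2872) + 1817368) = √(2*I*√718 + 1817368) = √(1817368 + 2*I*√718)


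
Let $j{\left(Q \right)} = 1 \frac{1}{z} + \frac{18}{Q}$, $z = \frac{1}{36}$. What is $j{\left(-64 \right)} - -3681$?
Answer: $\frac{118935}{32} \approx 3716.7$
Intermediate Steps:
$z = \frac{1}{36} \approx 0.027778$
$j{\left(Q \right)} = 36 + \frac{18}{Q}$ ($j{\left(Q \right)} = 1 \frac{1}{\frac{1}{36}} + \frac{18}{Q} = 1 \cdot 36 + \frac{18}{Q} = 36 + \frac{18}{Q}$)
$j{\left(-64 \right)} - -3681 = \left(36 + \frac{18}{-64}\right) - -3681 = \left(36 + 18 \left(- \frac{1}{64}\right)\right) + 3681 = \left(36 - \frac{9}{32}\right) + 3681 = \frac{1143}{32} + 3681 = \frac{118935}{32}$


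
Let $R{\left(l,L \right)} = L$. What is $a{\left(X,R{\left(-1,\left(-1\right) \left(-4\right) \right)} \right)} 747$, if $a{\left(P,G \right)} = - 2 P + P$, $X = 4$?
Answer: $-2988$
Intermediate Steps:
$a{\left(P,G \right)} = - P$
$a{\left(X,R{\left(-1,\left(-1\right) \left(-4\right) \right)} \right)} 747 = \left(-1\right) 4 \cdot 747 = \left(-4\right) 747 = -2988$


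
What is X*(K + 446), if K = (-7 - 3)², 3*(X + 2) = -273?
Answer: -50778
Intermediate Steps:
X = -93 (X = -2 + (⅓)*(-273) = -2 - 91 = -93)
K = 100 (K = (-10)² = 100)
X*(K + 446) = -93*(100 + 446) = -93*546 = -50778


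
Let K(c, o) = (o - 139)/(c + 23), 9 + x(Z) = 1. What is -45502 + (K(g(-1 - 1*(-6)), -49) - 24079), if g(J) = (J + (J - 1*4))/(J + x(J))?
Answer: -1461389/21 ≈ -69590.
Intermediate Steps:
x(Z) = -8 (x(Z) = -9 + 1 = -8)
g(J) = (-4 + 2*J)/(-8 + J) (g(J) = (J + (J - 1*4))/(J - 8) = (J + (J - 4))/(-8 + J) = (J + (-4 + J))/(-8 + J) = (-4 + 2*J)/(-8 + J))
K(c, o) = (-139 + o)/(23 + c)
-45502 + (K(g(-1 - 1*(-6)), -49) - 24079) = -45502 + ((-139 - 49)/(23 + 2*(-2 + (-1 - 1*(-6)))/(-8 + (-1 - 1*(-6)))) - 24079) = -45502 + (-188/(23 + 2*(-2 + (-1 + 6))/(-8 + (-1 + 6))) - 24079) = -45502 + (-188/(23 + 2*(-2 + 5)/(-8 + 5)) - 24079) = -45502 + (-188/(23 + 2*3/(-3)) - 24079) = -45502 + (-188/(23 + 2*(-⅓)*3) - 24079) = -45502 + (-188/(23 - 2) - 24079) = -45502 + (-188/21 - 24079) = -45502 - 505847/21 = -1461389/21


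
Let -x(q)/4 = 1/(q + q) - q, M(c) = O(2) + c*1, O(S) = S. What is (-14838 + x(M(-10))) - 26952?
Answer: -167287/4 ≈ -41822.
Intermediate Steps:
M(c) = 2 + c (M(c) = 2 + c*1 = 2 + c)
x(q) = -2/q + 4*q (x(q) = -4*(1/(q + q) - q) = -4*(1/(2*q) - q) = -2/q + 4*q)
(-14838 + x(M(-10))) - 26952 = (-14838 + (-2/(2 - 10) + 4*(2 - 10))) - 26952 = (-14838 + (-2/(-8) + 4*(-8))) - 26952 = (-14838 + (-2*(-⅛) - 32)) - 26952 = (-14838 + (¼ - 32)) - 26952 = (-14838 - 127/4) - 26952 = -59479/4 - 26952 = -167287/4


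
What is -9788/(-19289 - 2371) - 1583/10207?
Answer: 16404584/55270905 ≈ 0.29680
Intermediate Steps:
-9788/(-19289 - 2371) - 1583/10207 = -9788/(-21660) - 1583*1/10207 = -9788*(-1/21660) - 1583/10207 = 2447/5415 - 1583/10207 = 16404584/55270905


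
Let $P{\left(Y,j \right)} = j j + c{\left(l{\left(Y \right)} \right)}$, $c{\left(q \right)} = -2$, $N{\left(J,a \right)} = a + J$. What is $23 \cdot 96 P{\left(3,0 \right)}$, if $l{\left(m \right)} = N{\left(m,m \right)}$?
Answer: $-4416$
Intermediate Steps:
$N{\left(J,a \right)} = J + a$
$l{\left(m \right)} = 2 m$ ($l{\left(m \right)} = m + m = 2 m$)
$P{\left(Y,j \right)} = -2 + j^{2}$ ($P{\left(Y,j \right)} = j j - 2 = j^{2} - 2 = -2 + j^{2}$)
$23 \cdot 96 P{\left(3,0 \right)} = 23 \cdot 96 \left(-2 + 0^{2}\right) = 2208 \left(-2 + 0\right) = 2208 \left(-2\right) = -4416$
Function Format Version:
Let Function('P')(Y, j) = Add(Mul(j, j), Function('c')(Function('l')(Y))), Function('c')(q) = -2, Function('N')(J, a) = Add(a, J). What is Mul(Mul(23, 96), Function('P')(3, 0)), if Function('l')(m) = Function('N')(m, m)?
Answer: -4416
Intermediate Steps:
Function('N')(J, a) = Add(J, a)
Function('l')(m) = Mul(2, m) (Function('l')(m) = Add(m, m) = Mul(2, m))
Function('P')(Y, j) = Add(-2, Pow(j, 2)) (Function('P')(Y, j) = Add(Mul(j, j), -2) = Add(Pow(j, 2), -2) = Add(-2, Pow(j, 2)))
Mul(Mul(23, 96), Function('P')(3, 0)) = Mul(Mul(23, 96), Add(-2, Pow(0, 2))) = Mul(2208, Add(-2, 0)) = Mul(2208, -2) = -4416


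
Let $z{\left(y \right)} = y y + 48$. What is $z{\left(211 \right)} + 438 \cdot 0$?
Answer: $44569$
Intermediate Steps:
$z{\left(y \right)} = 48 + y^{2}$ ($z{\left(y \right)} = y^{2} + 48 = 48 + y^{2}$)
$z{\left(211 \right)} + 438 \cdot 0 = \left(48 + 211^{2}\right) + 438 \cdot 0 = \left(48 + 44521\right) + 0 = 44569 + 0 = 44569$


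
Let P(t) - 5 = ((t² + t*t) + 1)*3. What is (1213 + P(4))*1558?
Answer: 2051886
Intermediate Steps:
P(t) = 8 + 6*t² (P(t) = 5 + ((t² + t*t) + 1)*3 = 5 + ((t² + t²) + 1)*3 = 5 + (2*t² + 1)*3 = 5 + (1 + 2*t²)*3 = 5 + (3 + 6*t²) = 8 + 6*t²)
(1213 + P(4))*1558 = (1213 + (8 + 6*4²))*1558 = (1213 + (8 + 6*16))*1558 = (1213 + (8 + 96))*1558 = (1213 + 104)*1558 = 1317*1558 = 2051886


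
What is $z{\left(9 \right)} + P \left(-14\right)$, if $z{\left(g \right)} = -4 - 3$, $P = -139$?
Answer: $1939$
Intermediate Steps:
$z{\left(g \right)} = -7$
$z{\left(9 \right)} + P \left(-14\right) = -7 - -1946 = -7 + 1946 = 1939$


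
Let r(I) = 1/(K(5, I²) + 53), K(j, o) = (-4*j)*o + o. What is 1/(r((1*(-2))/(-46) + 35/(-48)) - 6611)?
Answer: -53709317/355071075871 ≈ -0.00015126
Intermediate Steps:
K(j, o) = o - 4*j*o (K(j, o) = -4*j*o + o = o - 4*j*o)
r(I) = 1/(53 - 19*I²) (r(I) = 1/(I²*(1 - 4*5) + 53) = 1/(I²*(1 - 20) + 53) = 1/(I²*(-19) + 53) = 1/(-19*I² + 53) = 1/(53 - 19*I²))
1/(r((1*(-2))/(-46) + 35/(-48)) - 6611) = 1/(-1/(-53 + 19*((1*(-2))/(-46) + 35/(-48))²) - 6611) = 1/(-1/(-53 + 19*(-2*(-1/46) + 35*(-1/48))²) - 6611) = 1/(-1/(-53 + 19*(1/23 - 35/48)²) - 6611) = 1/(-1/(-53 + 19*(-757/1104)²) - 6611) = 1/(-1/(-53 + 19*(573049/1218816)) - 6611) = 1/(-1/(-53 + 10887931/1218816) - 6611) = 1/(-1/(-53709317/1218816) - 6611) = 1/(-1*(-1218816/53709317) - 6611) = 1/(1218816/53709317 - 6611) = 1/(-355071075871/53709317) = -53709317/355071075871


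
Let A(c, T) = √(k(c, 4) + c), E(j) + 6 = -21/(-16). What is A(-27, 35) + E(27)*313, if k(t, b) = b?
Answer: -23475/16 + I*√23 ≈ -1467.2 + 4.7958*I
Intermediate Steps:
E(j) = -75/16 (E(j) = -6 - 21/(-16) = -6 - 21*(-1/16) = -6 + 21/16 = -75/16)
A(c, T) = √(4 + c)
A(-27, 35) + E(27)*313 = √(4 - 27) - 75/16*313 = √(-23) - 23475/16 = I*√23 - 23475/16 = -23475/16 + I*√23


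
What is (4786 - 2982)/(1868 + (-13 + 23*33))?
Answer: 902/1307 ≈ 0.69013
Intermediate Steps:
(4786 - 2982)/(1868 + (-13 + 23*33)) = 1804/(1868 + (-13 + 759)) = 1804/(1868 + 746) = 1804/2614 = 1804*(1/2614) = 902/1307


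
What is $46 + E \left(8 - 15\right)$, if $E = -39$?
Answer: $319$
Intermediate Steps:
$46 + E \left(8 - 15\right) = 46 - 39 \left(8 - 15\right) = 46 - -273 = 46 + 273 = 319$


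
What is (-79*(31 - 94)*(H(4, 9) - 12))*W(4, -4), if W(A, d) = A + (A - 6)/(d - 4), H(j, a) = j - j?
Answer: -253827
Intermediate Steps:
H(j, a) = 0
W(A, d) = A + (-6 + A)/(-4 + d)
(-79*(31 - 94)*(H(4, 9) - 12))*W(4, -4) = (-79*(31 - 94)*(0 - 12))*((-6 - 3*4 + 4*(-4))/(-4 - 4)) = (-(-4977)*(-12))*((-6 - 12 - 16)/(-8)) = (-79*756)*(-⅛*(-34)) = -59724*17/4 = -253827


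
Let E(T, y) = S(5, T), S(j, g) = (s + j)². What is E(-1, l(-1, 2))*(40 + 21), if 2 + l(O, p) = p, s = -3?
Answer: 244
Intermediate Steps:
S(j, g) = (-3 + j)²
l(O, p) = -2 + p
E(T, y) = 4 (E(T, y) = (-3 + 5)² = 2² = 4)
E(-1, l(-1, 2))*(40 + 21) = 4*(40 + 21) = 4*61 = 244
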